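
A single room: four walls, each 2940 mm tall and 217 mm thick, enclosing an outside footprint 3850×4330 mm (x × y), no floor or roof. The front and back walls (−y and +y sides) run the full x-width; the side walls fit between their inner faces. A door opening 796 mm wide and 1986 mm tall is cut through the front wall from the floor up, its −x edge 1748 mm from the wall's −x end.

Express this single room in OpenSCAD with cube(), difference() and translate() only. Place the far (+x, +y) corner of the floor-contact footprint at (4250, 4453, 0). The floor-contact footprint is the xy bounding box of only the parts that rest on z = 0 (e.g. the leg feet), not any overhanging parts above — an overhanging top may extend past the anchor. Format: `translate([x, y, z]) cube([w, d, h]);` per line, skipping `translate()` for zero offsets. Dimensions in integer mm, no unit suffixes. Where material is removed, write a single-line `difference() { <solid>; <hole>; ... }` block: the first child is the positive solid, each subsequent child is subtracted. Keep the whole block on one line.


difference() { translate([400, 123, 0]) cube([3850, 217, 2940]); translate([2148, 123, 0]) cube([796, 217, 1986]); }
translate([400, 4236, 0]) cube([3850, 217, 2940]);
translate([400, 340, 0]) cube([217, 3896, 2940]);
translate([4033, 340, 0]) cube([217, 3896, 2940]);


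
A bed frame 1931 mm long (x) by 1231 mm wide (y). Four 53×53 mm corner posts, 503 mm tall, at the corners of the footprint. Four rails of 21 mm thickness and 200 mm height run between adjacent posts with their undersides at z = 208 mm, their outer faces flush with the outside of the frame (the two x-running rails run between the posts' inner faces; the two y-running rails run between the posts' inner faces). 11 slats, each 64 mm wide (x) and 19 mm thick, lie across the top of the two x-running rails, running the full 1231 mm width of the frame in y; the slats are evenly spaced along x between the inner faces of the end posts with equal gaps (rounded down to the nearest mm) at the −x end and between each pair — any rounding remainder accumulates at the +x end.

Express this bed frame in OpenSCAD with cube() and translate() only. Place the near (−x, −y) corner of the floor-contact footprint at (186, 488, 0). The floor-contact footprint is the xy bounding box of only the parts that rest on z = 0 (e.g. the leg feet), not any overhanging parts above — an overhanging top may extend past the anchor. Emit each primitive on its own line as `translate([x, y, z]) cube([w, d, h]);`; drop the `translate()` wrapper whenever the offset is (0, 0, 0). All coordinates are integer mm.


translate([186, 488, 0]) cube([53, 53, 503]);
translate([186, 1666, 0]) cube([53, 53, 503]);
translate([2064, 488, 0]) cube([53, 53, 503]);
translate([2064, 1666, 0]) cube([53, 53, 503]);
translate([239, 488, 208]) cube([1825, 21, 200]);
translate([239, 1698, 208]) cube([1825, 21, 200]);
translate([186, 541, 208]) cube([21, 1125, 200]);
translate([2096, 541, 208]) cube([21, 1125, 200]);
translate([332, 488, 408]) cube([64, 1231, 19]);
translate([489, 488, 408]) cube([64, 1231, 19]);
translate([646, 488, 408]) cube([64, 1231, 19]);
translate([803, 488, 408]) cube([64, 1231, 19]);
translate([960, 488, 408]) cube([64, 1231, 19]);
translate([1117, 488, 408]) cube([64, 1231, 19]);
translate([1274, 488, 408]) cube([64, 1231, 19]);
translate([1431, 488, 408]) cube([64, 1231, 19]);
translate([1588, 488, 408]) cube([64, 1231, 19]);
translate([1745, 488, 408]) cube([64, 1231, 19]);
translate([1902, 488, 408]) cube([64, 1231, 19]);


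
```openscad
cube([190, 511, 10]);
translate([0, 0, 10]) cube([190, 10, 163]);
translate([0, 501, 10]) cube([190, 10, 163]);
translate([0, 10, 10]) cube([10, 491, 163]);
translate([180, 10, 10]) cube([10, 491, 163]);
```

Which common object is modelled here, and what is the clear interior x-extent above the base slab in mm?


An open box. The internal width is 170 mm.

A 190×511 base slab with four walls standing on it — an open box. The base is 190 mm wide and the walls are 10 mm thick, so the internal width is 190 − 2 × 10 = 170 mm.


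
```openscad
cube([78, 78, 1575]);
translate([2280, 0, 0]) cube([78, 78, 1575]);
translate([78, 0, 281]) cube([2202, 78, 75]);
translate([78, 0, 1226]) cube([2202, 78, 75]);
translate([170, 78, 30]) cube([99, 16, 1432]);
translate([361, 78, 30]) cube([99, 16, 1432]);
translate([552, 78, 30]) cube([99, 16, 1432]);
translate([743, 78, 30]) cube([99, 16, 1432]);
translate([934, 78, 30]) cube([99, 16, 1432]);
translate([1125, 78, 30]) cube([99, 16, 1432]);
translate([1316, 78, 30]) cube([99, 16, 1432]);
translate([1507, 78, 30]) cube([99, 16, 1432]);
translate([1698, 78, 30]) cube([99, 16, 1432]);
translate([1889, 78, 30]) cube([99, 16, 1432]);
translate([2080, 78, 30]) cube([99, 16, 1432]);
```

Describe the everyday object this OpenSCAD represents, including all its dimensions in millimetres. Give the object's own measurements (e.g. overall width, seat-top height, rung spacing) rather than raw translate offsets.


A fence section. Two 78×78 mm posts, 1575 mm tall, stand on the floor with a clear span of 2202 mm between their inner faces. Two horizontal rails of 78×75 mm section span the gap between the posts with their undersides at z = 281 mm and z = 1226 mm, flush with the posts' −y face. 11 pickets, each 99 mm wide, 16 mm thick and 1432 mm tall, are fixed to the +y face of the rails with their bottoms at z = 30 mm, spaced across the span with a 92 mm gap after the −x post and between neighbouring pickets, with 101 mm left before the +x post.


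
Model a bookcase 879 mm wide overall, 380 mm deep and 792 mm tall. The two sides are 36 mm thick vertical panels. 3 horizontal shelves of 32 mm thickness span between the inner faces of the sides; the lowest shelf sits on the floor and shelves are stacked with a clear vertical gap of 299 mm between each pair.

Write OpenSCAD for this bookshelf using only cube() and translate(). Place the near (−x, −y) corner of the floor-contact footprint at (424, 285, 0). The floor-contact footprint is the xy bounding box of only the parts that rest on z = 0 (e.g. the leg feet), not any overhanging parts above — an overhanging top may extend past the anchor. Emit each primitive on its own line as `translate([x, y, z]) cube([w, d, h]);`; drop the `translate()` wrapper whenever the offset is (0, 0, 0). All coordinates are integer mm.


translate([424, 285, 0]) cube([36, 380, 792]);
translate([1267, 285, 0]) cube([36, 380, 792]);
translate([460, 285, 0]) cube([807, 380, 32]);
translate([460, 285, 331]) cube([807, 380, 32]);
translate([460, 285, 662]) cube([807, 380, 32]);


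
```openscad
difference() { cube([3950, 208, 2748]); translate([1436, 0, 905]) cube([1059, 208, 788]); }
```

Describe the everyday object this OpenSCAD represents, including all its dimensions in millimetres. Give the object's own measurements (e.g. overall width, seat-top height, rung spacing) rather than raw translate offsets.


A wall 3950 mm long (x), 208 mm thick (y), 2748 mm tall, with a rectangular window opening cut through it. The opening is 1059 mm wide and 788 mm tall; its sill is at z = 905 mm and its near (−x) edge is 1436 mm from the wall's −x end. The opening passes through the full wall thickness.


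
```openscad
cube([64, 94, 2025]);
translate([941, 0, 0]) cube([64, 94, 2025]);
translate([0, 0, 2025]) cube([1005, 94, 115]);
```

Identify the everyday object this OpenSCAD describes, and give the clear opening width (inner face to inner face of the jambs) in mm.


A door frame. The clear opening width is 877 mm.

Two 2025 mm tall posts with a header on top — a door frame. The left jamb is 64 mm wide at x = 0; the right jamb starts at x = 941. The clear opening is 941 − 64 = 877 mm.


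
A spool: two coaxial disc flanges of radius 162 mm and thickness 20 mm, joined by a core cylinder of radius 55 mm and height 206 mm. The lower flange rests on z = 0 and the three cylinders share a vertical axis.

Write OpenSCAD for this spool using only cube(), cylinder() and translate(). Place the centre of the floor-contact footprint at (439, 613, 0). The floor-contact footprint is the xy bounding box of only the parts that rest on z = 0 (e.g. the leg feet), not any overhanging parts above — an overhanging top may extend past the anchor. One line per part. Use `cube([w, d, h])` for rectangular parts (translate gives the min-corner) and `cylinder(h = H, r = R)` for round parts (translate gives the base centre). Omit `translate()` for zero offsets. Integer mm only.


translate([439, 613, 0]) cylinder(h = 20, r = 162);
translate([439, 613, 20]) cylinder(h = 206, r = 55);
translate([439, 613, 226]) cylinder(h = 20, r = 162);


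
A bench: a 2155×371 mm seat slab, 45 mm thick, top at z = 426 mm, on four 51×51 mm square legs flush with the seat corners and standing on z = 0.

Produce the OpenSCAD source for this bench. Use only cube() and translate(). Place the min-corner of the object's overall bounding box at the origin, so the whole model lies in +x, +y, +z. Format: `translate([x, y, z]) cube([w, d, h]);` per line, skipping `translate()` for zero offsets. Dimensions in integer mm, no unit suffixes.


translate([0, 0, 381]) cube([2155, 371, 45]);
cube([51, 51, 381]);
translate([0, 320, 0]) cube([51, 51, 381]);
translate([2104, 0, 0]) cube([51, 51, 381]);
translate([2104, 320, 0]) cube([51, 51, 381]);


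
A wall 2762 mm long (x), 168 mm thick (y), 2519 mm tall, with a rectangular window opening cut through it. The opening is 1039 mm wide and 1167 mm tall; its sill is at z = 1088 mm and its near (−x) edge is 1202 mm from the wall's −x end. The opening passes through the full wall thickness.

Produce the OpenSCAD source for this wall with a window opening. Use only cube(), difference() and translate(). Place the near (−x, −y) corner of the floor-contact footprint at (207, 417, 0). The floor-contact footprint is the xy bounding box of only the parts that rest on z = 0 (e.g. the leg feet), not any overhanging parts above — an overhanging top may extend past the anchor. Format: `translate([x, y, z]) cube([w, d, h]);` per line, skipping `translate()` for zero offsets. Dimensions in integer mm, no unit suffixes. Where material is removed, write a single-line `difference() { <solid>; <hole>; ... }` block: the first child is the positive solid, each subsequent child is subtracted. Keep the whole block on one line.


difference() { translate([207, 417, 0]) cube([2762, 168, 2519]); translate([1409, 417, 1088]) cube([1039, 168, 1167]); }


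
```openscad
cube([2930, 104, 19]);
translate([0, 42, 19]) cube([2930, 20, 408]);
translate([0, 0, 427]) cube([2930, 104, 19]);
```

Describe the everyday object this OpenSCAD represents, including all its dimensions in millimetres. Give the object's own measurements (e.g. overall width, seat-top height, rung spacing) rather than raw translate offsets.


An I-beam lying along x, 2930 mm long. Overall section height 446 mm. Two flanges 104 mm wide (y) and 19 mm thick, one on the floor and one at the top; a web 20 mm thick runs between them, centred on the flange width.


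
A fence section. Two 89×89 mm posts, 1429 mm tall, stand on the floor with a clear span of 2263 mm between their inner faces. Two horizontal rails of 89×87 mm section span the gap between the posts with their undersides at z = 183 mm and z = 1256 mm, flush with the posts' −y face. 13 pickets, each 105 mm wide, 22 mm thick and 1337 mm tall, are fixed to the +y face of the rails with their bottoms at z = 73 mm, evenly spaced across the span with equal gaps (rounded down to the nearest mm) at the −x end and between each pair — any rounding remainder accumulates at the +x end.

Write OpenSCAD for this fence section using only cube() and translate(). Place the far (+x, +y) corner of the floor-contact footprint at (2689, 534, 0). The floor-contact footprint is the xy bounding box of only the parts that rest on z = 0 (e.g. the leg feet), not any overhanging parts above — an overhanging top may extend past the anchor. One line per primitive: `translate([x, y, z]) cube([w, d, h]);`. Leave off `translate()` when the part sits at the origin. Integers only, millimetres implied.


translate([248, 445, 0]) cube([89, 89, 1429]);
translate([2600, 445, 0]) cube([89, 89, 1429]);
translate([337, 445, 183]) cube([2263, 89, 87]);
translate([337, 445, 1256]) cube([2263, 89, 87]);
translate([401, 534, 73]) cube([105, 22, 1337]);
translate([570, 534, 73]) cube([105, 22, 1337]);
translate([739, 534, 73]) cube([105, 22, 1337]);
translate([908, 534, 73]) cube([105, 22, 1337]);
translate([1077, 534, 73]) cube([105, 22, 1337]);
translate([1246, 534, 73]) cube([105, 22, 1337]);
translate([1415, 534, 73]) cube([105, 22, 1337]);
translate([1584, 534, 73]) cube([105, 22, 1337]);
translate([1753, 534, 73]) cube([105, 22, 1337]);
translate([1922, 534, 73]) cube([105, 22, 1337]);
translate([2091, 534, 73]) cube([105, 22, 1337]);
translate([2260, 534, 73]) cube([105, 22, 1337]);
translate([2429, 534, 73]) cube([105, 22, 1337]);


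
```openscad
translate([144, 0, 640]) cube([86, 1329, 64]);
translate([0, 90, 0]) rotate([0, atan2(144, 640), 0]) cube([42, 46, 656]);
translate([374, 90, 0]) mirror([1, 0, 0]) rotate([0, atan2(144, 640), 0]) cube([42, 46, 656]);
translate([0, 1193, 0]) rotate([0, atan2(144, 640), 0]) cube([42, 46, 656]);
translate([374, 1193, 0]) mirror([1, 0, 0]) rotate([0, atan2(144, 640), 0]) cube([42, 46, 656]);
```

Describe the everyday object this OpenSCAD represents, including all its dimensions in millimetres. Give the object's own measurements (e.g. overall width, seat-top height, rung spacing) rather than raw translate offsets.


A sawhorse. A 86×1329×64 mm beam (x, y, z) sits on two A-frame leg pairs. Each pair is two raked legs of 42×46 mm section (46 mm along y) splaying symmetrically in x. Each leg rises 640 mm vertically over 144 mm of horizontal reach and is 656 mm long along its own axis. Every leg's outer bottom edge rests on the floor and its outer top edge meets a bottom edge of the beam — the left legs (tilting toward +x) meet the beam's −x bottom edge, the right legs (their mirror images, tilting toward −x) meet its +x bottom edge — so the leg tops tuck under the beam, the beam's underside is 640 mm above the floor, and the feet are 374 mm apart outside-to-outside with the beam centred between them. The two leg pairs are set in 90 mm from either end of the beam.


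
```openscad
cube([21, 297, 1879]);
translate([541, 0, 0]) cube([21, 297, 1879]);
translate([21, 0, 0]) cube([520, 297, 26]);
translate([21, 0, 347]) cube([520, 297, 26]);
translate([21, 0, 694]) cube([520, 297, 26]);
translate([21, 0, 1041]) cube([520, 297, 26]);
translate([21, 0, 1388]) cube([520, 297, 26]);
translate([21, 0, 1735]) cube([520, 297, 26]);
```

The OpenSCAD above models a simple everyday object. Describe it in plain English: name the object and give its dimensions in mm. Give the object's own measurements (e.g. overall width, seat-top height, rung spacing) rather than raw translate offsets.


An open bookshelf. Two side panels, each 21 mm thick, 297 mm deep and 1879 mm tall, stand 562 mm apart (outside-to-outside). Between them sit 6 shelves, each 26 mm thick and 297 mm deep, spanning the full gap between the sides. The bottom shelf rests on the floor (its underside at z = 0) and the clear gap between one shelf's top and the next shelf's underside is 321 mm.


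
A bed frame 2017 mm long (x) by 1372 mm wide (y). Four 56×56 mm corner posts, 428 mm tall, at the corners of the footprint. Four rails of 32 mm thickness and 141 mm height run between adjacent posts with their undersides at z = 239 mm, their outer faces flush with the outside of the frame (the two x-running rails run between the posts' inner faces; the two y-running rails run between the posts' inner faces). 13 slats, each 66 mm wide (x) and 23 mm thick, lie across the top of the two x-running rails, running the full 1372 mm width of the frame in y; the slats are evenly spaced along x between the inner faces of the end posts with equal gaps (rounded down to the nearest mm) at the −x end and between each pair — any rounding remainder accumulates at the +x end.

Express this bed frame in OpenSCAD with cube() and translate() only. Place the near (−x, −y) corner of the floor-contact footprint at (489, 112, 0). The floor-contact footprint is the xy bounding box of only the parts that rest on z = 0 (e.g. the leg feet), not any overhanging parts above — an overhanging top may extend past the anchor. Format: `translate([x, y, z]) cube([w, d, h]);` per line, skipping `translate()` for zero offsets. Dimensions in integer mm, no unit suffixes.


// slat z = rail_z + rail_h = 239 + 141 = 380
// slat gap = ⌊(1905 − 13·66) / 14⌋ = 74
translate([489, 112, 0]) cube([56, 56, 428]);
translate([489, 1428, 0]) cube([56, 56, 428]);
translate([2450, 112, 0]) cube([56, 56, 428]);
translate([2450, 1428, 0]) cube([56, 56, 428]);
translate([545, 112, 239]) cube([1905, 32, 141]);
translate([545, 1452, 239]) cube([1905, 32, 141]);
translate([489, 168, 239]) cube([32, 1260, 141]);
translate([2474, 168, 239]) cube([32, 1260, 141]);
translate([619, 112, 380]) cube([66, 1372, 23]);
translate([759, 112, 380]) cube([66, 1372, 23]);
translate([899, 112, 380]) cube([66, 1372, 23]);
translate([1039, 112, 380]) cube([66, 1372, 23]);
translate([1179, 112, 380]) cube([66, 1372, 23]);
translate([1319, 112, 380]) cube([66, 1372, 23]);
translate([1459, 112, 380]) cube([66, 1372, 23]);
translate([1599, 112, 380]) cube([66, 1372, 23]);
translate([1739, 112, 380]) cube([66, 1372, 23]);
translate([1879, 112, 380]) cube([66, 1372, 23]);
translate([2019, 112, 380]) cube([66, 1372, 23]);
translate([2159, 112, 380]) cube([66, 1372, 23]);
translate([2299, 112, 380]) cube([66, 1372, 23]);


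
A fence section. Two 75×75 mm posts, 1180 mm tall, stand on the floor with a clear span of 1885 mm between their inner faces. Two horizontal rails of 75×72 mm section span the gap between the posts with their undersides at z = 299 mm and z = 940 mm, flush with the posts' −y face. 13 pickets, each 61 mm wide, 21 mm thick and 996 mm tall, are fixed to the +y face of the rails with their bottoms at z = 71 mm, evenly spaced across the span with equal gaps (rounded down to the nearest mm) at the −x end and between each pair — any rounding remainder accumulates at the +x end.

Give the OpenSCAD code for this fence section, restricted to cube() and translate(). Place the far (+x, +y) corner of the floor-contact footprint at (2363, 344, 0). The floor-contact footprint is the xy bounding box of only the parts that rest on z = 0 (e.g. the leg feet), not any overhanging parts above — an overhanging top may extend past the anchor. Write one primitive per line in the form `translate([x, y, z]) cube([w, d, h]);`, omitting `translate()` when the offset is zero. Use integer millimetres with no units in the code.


translate([328, 269, 0]) cube([75, 75, 1180]);
translate([2288, 269, 0]) cube([75, 75, 1180]);
translate([403, 269, 299]) cube([1885, 75, 72]);
translate([403, 269, 940]) cube([1885, 75, 72]);
translate([481, 344, 71]) cube([61, 21, 996]);
translate([620, 344, 71]) cube([61, 21, 996]);
translate([759, 344, 71]) cube([61, 21, 996]);
translate([898, 344, 71]) cube([61, 21, 996]);
translate([1037, 344, 71]) cube([61, 21, 996]);
translate([1176, 344, 71]) cube([61, 21, 996]);
translate([1315, 344, 71]) cube([61, 21, 996]);
translate([1454, 344, 71]) cube([61, 21, 996]);
translate([1593, 344, 71]) cube([61, 21, 996]);
translate([1732, 344, 71]) cube([61, 21, 996]);
translate([1871, 344, 71]) cube([61, 21, 996]);
translate([2010, 344, 71]) cube([61, 21, 996]);
translate([2149, 344, 71]) cube([61, 21, 996]);


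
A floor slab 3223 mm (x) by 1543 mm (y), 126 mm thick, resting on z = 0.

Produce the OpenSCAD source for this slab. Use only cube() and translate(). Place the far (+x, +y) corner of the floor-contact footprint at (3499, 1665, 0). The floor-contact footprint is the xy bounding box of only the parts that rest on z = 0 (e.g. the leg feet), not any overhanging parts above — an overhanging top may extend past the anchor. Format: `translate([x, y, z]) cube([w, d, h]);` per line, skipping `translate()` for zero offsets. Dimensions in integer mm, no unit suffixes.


translate([276, 122, 0]) cube([3223, 1543, 126]);


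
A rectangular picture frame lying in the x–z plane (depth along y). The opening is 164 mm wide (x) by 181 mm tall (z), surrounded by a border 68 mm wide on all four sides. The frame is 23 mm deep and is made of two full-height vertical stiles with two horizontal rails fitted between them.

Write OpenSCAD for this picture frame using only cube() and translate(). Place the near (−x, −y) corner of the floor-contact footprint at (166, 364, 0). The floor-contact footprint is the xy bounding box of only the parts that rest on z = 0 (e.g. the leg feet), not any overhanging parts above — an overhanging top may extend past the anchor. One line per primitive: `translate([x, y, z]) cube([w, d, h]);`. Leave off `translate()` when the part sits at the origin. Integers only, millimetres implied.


translate([166, 364, 0]) cube([68, 23, 317]);
translate([398, 364, 0]) cube([68, 23, 317]);
translate([234, 364, 0]) cube([164, 23, 68]);
translate([234, 364, 249]) cube([164, 23, 68]);


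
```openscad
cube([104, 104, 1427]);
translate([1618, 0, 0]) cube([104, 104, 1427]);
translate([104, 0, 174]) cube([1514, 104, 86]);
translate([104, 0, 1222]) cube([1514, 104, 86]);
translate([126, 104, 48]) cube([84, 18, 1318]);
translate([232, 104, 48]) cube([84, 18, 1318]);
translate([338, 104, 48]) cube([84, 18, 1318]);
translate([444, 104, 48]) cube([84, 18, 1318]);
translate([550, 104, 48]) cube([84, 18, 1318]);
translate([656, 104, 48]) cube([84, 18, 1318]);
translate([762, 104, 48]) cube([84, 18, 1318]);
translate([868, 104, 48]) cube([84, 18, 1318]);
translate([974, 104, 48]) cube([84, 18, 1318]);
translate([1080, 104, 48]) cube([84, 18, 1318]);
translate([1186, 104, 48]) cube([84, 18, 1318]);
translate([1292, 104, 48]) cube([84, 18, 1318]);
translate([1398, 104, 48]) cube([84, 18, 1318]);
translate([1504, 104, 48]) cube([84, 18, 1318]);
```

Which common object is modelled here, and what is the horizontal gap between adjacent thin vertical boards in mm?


A fence section. The picket gap is 22 mm.

Two posts, two rails, 14 pickets — a fence section. Span 1514 mm holds 14 pickets of 84 mm with 15 equal gaps: ⌊(1514 − 14·84) / 15⌋ = 22 mm.


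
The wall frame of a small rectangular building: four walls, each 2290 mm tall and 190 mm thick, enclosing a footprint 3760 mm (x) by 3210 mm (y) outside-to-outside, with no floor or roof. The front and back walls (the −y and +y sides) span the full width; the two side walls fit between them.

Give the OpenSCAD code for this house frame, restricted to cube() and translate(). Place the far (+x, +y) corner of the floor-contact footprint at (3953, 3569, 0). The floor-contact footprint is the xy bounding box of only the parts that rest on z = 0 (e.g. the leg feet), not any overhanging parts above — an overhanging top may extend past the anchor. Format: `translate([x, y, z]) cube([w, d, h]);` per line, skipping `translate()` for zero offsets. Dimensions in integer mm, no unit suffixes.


translate([193, 359, 0]) cube([3760, 190, 2290]);
translate([193, 3379, 0]) cube([3760, 190, 2290]);
translate([193, 549, 0]) cube([190, 2830, 2290]);
translate([3763, 549, 0]) cube([190, 2830, 2290]);


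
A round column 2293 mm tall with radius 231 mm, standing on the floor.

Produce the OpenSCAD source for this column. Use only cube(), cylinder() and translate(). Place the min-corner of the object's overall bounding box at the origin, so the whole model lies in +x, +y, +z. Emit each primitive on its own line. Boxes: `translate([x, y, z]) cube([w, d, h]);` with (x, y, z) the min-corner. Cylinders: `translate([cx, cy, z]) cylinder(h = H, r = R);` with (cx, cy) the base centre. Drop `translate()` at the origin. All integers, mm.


translate([231, 231, 0]) cylinder(h = 2293, r = 231);


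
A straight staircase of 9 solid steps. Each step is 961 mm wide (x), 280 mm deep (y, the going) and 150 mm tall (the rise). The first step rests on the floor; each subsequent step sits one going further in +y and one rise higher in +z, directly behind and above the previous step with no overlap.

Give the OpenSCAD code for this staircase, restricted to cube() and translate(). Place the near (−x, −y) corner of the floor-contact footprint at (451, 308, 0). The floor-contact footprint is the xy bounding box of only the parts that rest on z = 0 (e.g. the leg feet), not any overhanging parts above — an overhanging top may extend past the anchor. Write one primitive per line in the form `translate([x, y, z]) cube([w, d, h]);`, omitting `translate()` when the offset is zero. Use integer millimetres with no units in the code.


translate([451, 308, 0]) cube([961, 280, 150]);
translate([451, 588, 150]) cube([961, 280, 150]);
translate([451, 868, 300]) cube([961, 280, 150]);
translate([451, 1148, 450]) cube([961, 280, 150]);
translate([451, 1428, 600]) cube([961, 280, 150]);
translate([451, 1708, 750]) cube([961, 280, 150]);
translate([451, 1988, 900]) cube([961, 280, 150]);
translate([451, 2268, 1050]) cube([961, 280, 150]);
translate([451, 2548, 1200]) cube([961, 280, 150]);


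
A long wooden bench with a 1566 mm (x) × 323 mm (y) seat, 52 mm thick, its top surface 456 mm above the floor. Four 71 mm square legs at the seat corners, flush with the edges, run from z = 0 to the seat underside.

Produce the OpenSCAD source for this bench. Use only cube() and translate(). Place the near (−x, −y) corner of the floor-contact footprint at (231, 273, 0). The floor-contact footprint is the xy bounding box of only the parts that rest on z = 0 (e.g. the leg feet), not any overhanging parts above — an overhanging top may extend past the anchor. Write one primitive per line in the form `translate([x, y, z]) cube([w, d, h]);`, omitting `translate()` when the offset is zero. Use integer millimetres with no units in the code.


// leg_h = 456 − 52 = 404
translate([231, 273, 404]) cube([1566, 323, 52]);
translate([231, 273, 0]) cube([71, 71, 404]);
translate([231, 525, 0]) cube([71, 71, 404]);
translate([1726, 273, 0]) cube([71, 71, 404]);
translate([1726, 525, 0]) cube([71, 71, 404]);


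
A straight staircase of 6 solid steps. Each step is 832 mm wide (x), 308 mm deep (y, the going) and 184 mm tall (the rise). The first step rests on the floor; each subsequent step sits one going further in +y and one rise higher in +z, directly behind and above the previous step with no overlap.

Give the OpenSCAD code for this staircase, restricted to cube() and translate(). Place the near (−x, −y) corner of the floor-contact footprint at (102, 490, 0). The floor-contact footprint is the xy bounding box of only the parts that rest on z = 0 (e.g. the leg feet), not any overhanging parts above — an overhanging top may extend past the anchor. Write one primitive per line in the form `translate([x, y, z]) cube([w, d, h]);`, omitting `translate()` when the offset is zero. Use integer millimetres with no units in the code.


translate([102, 490, 0]) cube([832, 308, 184]);
translate([102, 798, 184]) cube([832, 308, 184]);
translate([102, 1106, 368]) cube([832, 308, 184]);
translate([102, 1414, 552]) cube([832, 308, 184]);
translate([102, 1722, 736]) cube([832, 308, 184]);
translate([102, 2030, 920]) cube([832, 308, 184]);


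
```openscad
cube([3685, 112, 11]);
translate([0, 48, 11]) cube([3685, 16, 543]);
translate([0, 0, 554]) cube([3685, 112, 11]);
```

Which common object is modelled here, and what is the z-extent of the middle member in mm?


An I-beam. The web height is 543 mm.

Two wide flanges with a thin centred web — an I-beam. Overall 565 mm minus two 11 mm flanges gives a web of 565 − 2·11 = 543 mm.


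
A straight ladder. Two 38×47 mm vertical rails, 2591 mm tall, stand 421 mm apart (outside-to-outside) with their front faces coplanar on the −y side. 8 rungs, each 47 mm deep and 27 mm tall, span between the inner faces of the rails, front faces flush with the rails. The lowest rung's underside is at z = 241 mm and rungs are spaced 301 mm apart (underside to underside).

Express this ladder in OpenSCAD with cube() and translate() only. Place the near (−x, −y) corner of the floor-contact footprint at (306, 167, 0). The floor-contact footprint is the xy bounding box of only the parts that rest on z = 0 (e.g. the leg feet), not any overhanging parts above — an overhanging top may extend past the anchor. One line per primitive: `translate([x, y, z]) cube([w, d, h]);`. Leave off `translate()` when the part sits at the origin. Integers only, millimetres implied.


// rung span = 421 - 2*38 = 345
// rung[k] z = 241 + k*301
translate([306, 167, 0]) cube([38, 47, 2591]);
translate([689, 167, 0]) cube([38, 47, 2591]);
translate([344, 167, 241]) cube([345, 47, 27]);
translate([344, 167, 542]) cube([345, 47, 27]);
translate([344, 167, 843]) cube([345, 47, 27]);
translate([344, 167, 1144]) cube([345, 47, 27]);
translate([344, 167, 1445]) cube([345, 47, 27]);
translate([344, 167, 1746]) cube([345, 47, 27]);
translate([344, 167, 2047]) cube([345, 47, 27]);
translate([344, 167, 2348]) cube([345, 47, 27]);


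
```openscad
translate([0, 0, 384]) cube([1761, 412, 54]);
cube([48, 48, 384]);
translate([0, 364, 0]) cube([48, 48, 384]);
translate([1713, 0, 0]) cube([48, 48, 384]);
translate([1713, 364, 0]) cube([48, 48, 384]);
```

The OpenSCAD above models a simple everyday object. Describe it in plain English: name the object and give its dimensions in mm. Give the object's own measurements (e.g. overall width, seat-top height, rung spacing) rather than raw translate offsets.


A long wooden bench with a 1761 mm (x) × 412 mm (y) seat, 54 mm thick, its top surface 438 mm above the floor. Four 48 mm square legs at the seat corners, flush with the edges, run from z = 0 to the seat underside.


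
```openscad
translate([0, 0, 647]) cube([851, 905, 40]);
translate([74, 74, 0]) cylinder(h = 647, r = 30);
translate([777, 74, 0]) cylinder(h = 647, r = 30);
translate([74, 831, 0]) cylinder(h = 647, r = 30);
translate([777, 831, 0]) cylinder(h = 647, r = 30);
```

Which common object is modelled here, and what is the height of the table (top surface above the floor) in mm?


A table. The table height is 687 mm.

A 851×905×40 slab sits at z = 647 on four Ø60 mm round legs — a table. The top surface is at 647 + 40 = 687 mm.


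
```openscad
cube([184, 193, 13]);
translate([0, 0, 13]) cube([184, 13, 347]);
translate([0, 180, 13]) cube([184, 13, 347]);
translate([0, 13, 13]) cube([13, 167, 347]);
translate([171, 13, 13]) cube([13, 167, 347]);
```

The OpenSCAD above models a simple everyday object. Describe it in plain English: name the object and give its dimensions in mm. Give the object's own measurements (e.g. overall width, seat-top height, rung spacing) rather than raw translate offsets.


An open-topped rectangular box: outside dimensions 184×193×360 mm, with a uniform wall and base thickness of 13 mm. The base is a full 184×193 slab on the floor; four walls sit on top of the base. The front and back walls (the −y and +y sides) span the full width; the two side walls fit between them.


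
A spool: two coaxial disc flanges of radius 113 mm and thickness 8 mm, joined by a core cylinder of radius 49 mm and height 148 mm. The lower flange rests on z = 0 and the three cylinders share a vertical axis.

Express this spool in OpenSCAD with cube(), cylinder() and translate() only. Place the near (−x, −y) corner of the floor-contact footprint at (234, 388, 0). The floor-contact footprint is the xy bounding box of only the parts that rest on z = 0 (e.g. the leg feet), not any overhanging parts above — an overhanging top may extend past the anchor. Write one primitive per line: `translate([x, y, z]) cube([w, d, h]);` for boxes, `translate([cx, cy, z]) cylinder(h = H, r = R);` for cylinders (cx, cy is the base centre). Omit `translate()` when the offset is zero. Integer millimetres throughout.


translate([347, 501, 0]) cylinder(h = 8, r = 113);
translate([347, 501, 8]) cylinder(h = 148, r = 49);
translate([347, 501, 156]) cylinder(h = 8, r = 113);


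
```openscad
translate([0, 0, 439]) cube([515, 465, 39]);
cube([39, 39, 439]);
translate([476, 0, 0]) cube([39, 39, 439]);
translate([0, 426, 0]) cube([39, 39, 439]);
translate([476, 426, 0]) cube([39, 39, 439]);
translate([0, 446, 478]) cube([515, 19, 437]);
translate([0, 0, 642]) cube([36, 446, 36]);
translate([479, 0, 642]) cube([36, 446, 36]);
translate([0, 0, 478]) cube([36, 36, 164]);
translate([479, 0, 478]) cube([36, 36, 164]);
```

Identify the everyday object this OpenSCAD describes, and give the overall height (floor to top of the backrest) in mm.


A chair. The overall height is 915 mm.

A slab on four corner posts with a tall panel at the back — a chair. The seat slab sits at z = 439 with thickness 39, and the 437 mm backrest starts at the seat top, so the overall height is 439 + 39 + 437 = 915 mm.


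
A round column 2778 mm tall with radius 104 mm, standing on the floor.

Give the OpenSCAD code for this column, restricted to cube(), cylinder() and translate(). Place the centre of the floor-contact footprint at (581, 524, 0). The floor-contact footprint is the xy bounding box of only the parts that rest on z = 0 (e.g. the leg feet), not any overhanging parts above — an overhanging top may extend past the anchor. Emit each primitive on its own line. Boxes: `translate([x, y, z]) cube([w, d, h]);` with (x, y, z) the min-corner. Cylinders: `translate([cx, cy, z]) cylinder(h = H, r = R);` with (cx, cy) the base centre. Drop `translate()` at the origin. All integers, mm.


translate([581, 524, 0]) cylinder(h = 2778, r = 104);


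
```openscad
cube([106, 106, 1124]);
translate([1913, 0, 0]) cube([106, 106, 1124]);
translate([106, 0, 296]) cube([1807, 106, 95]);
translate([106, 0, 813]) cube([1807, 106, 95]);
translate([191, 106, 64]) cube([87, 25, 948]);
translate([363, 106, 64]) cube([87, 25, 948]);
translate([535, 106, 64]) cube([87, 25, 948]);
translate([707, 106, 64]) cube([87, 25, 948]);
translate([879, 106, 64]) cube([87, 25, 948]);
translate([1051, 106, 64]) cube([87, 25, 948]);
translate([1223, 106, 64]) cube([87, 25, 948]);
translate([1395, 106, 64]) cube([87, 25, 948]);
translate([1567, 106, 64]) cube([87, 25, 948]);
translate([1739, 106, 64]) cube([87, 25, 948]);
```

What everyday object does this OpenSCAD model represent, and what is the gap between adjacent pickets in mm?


A fence section. The picket gap is 85 mm.

Two posts, two rails, 10 pickets — a fence section. Span 1807 mm holds 10 pickets of 87 mm with 11 equal gaps: ⌊(1807 − 10·87) / 11⌋ = 85 mm.


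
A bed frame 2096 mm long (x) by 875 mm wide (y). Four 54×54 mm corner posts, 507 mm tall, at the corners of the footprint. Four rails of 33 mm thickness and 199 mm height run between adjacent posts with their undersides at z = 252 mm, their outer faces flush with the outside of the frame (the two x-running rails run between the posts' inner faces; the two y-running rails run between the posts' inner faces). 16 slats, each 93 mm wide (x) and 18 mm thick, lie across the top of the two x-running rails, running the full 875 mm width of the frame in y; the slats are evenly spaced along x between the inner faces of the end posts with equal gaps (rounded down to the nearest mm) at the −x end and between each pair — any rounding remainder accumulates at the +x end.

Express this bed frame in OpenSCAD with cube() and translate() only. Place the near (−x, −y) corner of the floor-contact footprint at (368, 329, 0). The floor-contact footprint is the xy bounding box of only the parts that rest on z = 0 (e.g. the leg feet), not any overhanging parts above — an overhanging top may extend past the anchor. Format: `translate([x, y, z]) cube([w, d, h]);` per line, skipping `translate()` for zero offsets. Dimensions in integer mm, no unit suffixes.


// slat z = rail_z + rail_h = 252 + 199 = 451
// slat gap = ⌊(1988 − 16·93) / 17⌋ = 29
translate([368, 329, 0]) cube([54, 54, 507]);
translate([368, 1150, 0]) cube([54, 54, 507]);
translate([2410, 329, 0]) cube([54, 54, 507]);
translate([2410, 1150, 0]) cube([54, 54, 507]);
translate([422, 329, 252]) cube([1988, 33, 199]);
translate([422, 1171, 252]) cube([1988, 33, 199]);
translate([368, 383, 252]) cube([33, 767, 199]);
translate([2431, 383, 252]) cube([33, 767, 199]);
translate([451, 329, 451]) cube([93, 875, 18]);
translate([573, 329, 451]) cube([93, 875, 18]);
translate([695, 329, 451]) cube([93, 875, 18]);
translate([817, 329, 451]) cube([93, 875, 18]);
translate([939, 329, 451]) cube([93, 875, 18]);
translate([1061, 329, 451]) cube([93, 875, 18]);
translate([1183, 329, 451]) cube([93, 875, 18]);
translate([1305, 329, 451]) cube([93, 875, 18]);
translate([1427, 329, 451]) cube([93, 875, 18]);
translate([1549, 329, 451]) cube([93, 875, 18]);
translate([1671, 329, 451]) cube([93, 875, 18]);
translate([1793, 329, 451]) cube([93, 875, 18]);
translate([1915, 329, 451]) cube([93, 875, 18]);
translate([2037, 329, 451]) cube([93, 875, 18]);
translate([2159, 329, 451]) cube([93, 875, 18]);
translate([2281, 329, 451]) cube([93, 875, 18]);


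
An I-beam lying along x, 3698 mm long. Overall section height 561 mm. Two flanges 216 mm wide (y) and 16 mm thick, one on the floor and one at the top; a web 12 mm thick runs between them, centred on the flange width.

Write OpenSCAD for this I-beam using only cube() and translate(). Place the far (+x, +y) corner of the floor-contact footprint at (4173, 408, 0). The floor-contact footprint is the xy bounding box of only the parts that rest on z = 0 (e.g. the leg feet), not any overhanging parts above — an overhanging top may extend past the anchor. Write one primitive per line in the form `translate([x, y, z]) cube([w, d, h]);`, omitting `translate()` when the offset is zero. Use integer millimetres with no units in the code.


translate([475, 192, 0]) cube([3698, 216, 16]);
translate([475, 294, 16]) cube([3698, 12, 529]);
translate([475, 192, 545]) cube([3698, 216, 16]);


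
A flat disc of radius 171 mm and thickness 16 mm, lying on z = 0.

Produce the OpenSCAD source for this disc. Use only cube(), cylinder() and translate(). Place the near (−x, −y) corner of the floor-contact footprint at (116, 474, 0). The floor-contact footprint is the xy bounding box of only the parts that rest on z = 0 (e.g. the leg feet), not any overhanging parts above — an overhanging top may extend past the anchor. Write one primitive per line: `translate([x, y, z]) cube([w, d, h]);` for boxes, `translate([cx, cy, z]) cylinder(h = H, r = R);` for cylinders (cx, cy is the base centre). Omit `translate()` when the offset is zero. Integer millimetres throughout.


translate([287, 645, 0]) cylinder(h = 16, r = 171);


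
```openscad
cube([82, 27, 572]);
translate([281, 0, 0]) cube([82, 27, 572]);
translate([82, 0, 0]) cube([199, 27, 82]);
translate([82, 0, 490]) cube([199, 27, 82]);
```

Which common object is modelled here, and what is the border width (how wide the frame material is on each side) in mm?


A picture frame. The border width is 82 mm.

Four thin pieces enclosing a rectangular opening — a picture frame. The two full-height stiles are 572 mm tall; the top rail sits at z = 490 and is 82 mm tall, so the border above the opening is 572 − 490 = 82 mm, matching the stile x-width.


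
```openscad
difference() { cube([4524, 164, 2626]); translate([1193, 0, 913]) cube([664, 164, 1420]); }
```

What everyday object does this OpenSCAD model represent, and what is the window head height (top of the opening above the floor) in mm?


A wall with a window opening. The window head height is 2333 mm.

A wall with a rectangular opening subtracted — a window. Sill at z = 913, opening 1420 mm tall, so the head is at 913 + 1420 = 2333 mm.


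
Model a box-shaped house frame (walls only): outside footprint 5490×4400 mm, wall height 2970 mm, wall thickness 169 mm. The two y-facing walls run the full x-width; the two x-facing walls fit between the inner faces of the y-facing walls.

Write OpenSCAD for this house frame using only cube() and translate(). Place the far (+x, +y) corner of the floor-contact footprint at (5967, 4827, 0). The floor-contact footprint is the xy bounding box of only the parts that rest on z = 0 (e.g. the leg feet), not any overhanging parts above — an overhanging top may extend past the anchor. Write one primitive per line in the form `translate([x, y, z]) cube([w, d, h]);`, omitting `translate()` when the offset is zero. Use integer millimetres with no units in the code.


translate([477, 427, 0]) cube([5490, 169, 2970]);
translate([477, 4658, 0]) cube([5490, 169, 2970]);
translate([477, 596, 0]) cube([169, 4062, 2970]);
translate([5798, 596, 0]) cube([169, 4062, 2970]);
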